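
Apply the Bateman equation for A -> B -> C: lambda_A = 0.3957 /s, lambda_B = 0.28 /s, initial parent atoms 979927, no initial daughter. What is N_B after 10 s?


N_B(t) = lambda_A * N_A0 / (lambda_B - lambda_A) * [exp(-lambda_A*t) - exp(-lambda_B*t)]
exp(-0.3957*10) = 0.01912039; exp(-0.28*10) = 0.06081006
N_B = 0.3957 * 979927 / (0.28 - 0.3957) * (0.01912039 - 0.06081006)
N_B = 139719

139719


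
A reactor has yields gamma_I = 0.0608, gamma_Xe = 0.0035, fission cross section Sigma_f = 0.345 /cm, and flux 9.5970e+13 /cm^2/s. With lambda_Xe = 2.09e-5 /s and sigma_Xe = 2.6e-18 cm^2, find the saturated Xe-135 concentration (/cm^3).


Xe_eq = (gamma_I + gamma_Xe) * Sigma_f * phi / (lambda_Xe + sigma_Xe * phi)
Numerator = (0.0608 + 0.0035) * 0.345 * 9.5970e+13 = 2.128950e+12
Denominator = 2.09e-5 + 2.6e-18 * 9.5970e+13 = 2.704220e-04
Xe_eq = 2.128950e+12 / 2.704220e-04 = 7.8727e+15 /cm^3

7.8727e+15


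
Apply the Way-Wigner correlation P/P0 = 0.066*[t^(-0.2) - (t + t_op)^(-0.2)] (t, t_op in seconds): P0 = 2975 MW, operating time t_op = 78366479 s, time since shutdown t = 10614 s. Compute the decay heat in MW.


P/P0 = 0.066 * [t^(-0.2) - (t + t_op)^(-0.2)]
P/P0 = 0.066 * [10614^(-0.2) - (10614 + 78366479)^(-0.2)]
P/P0 = 0.066 * [0.1566117 - 0.02637316] = 0.008595744
P = 2975 * 0.008595744 = 25.572 MW

25.572


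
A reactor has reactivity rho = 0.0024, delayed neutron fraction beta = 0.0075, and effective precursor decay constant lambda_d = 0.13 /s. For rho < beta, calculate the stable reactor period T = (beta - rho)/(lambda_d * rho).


T = (beta - rho) / (lambda_d * rho)
T = (0.0075 - 0.0024) / (0.13 * 0.0024)
T = 16.346 s

16.346


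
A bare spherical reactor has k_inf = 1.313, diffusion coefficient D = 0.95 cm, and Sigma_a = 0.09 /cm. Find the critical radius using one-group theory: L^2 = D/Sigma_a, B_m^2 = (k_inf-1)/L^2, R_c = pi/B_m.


L^2 = D / Sigma_a = 0.95 / 0.09 = 10.55556 cm^2
B_m^2 = (k_inf - 1) / L^2 = (1.313 - 1) / 10.55556 = 0.02965262 /cm^2
For a bare sphere: B_g = pi/R, so R_c = pi / sqrt(B_m^2)
R_c = pi / sqrt(0.02965262) = 18.244 cm

18.244


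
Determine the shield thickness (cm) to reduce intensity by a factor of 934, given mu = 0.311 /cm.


x = ln(factor) / mu
x = ln(934) / 0.311
x = 21.992 cm

21.992


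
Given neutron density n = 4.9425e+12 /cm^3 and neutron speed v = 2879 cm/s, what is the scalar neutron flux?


phi = n * v
phi = 4.9425e+12 * 2879
phi = 1.4229e+16 /cm^2/s

1.4229e+16


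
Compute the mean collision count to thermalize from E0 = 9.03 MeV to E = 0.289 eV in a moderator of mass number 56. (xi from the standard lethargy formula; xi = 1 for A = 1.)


xi = 1 + (A-1)^2/(2A)*ln((A-1)/(A+1)) = 0.03529286 (for A = 56)
n = ln(E0/E) / xi
n = ln(9.03e6 / 0.289) / 0.03529286
n = ln(3.124567e+07) / 0.03529286 = 488.98

488.98


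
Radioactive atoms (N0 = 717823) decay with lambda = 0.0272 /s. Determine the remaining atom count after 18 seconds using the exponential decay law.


N = N0 * exp(-lambda * t)
N = 717823 * exp(-0.0272 * 18)
N = 439933

439933


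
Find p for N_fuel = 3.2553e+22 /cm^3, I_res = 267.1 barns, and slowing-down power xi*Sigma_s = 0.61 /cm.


p = exp(-N * I * 1e-24 / (xi*Sigma_s))
p = exp(-3.2553e+22 * 267.1 * 1e-24 / 0.61)
p = 6.4505e-07

6.4505e-07


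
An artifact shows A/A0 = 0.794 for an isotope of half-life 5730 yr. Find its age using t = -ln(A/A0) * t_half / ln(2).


lambda = ln(2) / t_half = ln(2) / 5730 = 1.209681e-04 /yr
t = -ln(A/A0) / lambda
t = -ln(0.794) / 1.209681e-04
t = 1906.9 yr

1906.9


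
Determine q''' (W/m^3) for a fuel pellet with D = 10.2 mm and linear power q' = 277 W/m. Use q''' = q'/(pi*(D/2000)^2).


r = D / 2 / 1000 = 10.2 / 2 / 1000 = 0.0051 m
q''' = q' / (pi * r^2)
q''' = 277 / (pi * 0.0051^2)
q''' = 3.3899e+06 W/m^3

3.3899e+06


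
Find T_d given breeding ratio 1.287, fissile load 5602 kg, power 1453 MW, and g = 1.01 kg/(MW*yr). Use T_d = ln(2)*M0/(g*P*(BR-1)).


Breeding gain G = BR - 1 = 1.287 - 1 = 0.287
Fissile production rate = g * P * G = 1.01 * 1453 * 0.287 = 421.18111 kg/yr
T_d = ln(2) * M0 / (g * P * G)
T_d = ln(2) * 5602 / 421.18111 = 9.2193 yr

9.2193


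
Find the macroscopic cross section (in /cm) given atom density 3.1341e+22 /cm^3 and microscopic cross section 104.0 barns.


Sigma = N * sigma_barns * 1e-24
Sigma = 3.1341e+22 * 104.0 * 1e-24
Sigma = 3.2595 /cm

3.2595


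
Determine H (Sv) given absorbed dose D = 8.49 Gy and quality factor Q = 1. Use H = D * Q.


H = D * Q
H = 8.49 * 1
H = 8.4900 Sv

8.4900


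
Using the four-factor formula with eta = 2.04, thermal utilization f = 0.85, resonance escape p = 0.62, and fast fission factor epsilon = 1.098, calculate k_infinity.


k_inf = eta * f * p * epsilon
k_inf = 2.04 * 0.85 * 0.62 * 1.098
k_inf = 1.1804

1.1804


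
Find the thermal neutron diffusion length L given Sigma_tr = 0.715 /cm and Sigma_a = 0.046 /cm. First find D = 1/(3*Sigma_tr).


D = 1 / (3 * Sigma_tr) = 1 / (3 * 0.715) = 0.4662005 cm
L = sqrt(D / Sigma_a)
L = sqrt(0.4662005 / 0.046)
L = 3.1835 cm

3.1835


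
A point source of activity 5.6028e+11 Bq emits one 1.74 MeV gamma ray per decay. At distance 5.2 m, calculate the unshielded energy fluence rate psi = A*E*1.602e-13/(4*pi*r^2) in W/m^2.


psi = A * E * 1.602e-13 / (4*pi*r^2)
psi = 5.6028e+11 * 1.74 * 1.602e-13 / (4*pi*5.2^2)
psi = 4.5962e-04 W/m^2

4.5962e-04


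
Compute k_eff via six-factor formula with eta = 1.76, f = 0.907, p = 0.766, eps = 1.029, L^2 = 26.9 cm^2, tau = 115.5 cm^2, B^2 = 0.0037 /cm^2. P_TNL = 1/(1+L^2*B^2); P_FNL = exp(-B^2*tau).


k_inf = eta*f*p*eps = 1.76*0.907*0.766*1.029 = 1.258242
P_TNL = 1/(1 + L^2*B^2) = 1/(1 + 26.9*0.0037) = 0.9094795
P_FNL = exp(-B^2*tau) = exp(-0.0037*115.5) = 0.6522352
k_eff = k_inf * P_TNL * P_FNL = 1.258242 * 0.9094795 * 0.6522352
k_eff = 0.74638

0.74638


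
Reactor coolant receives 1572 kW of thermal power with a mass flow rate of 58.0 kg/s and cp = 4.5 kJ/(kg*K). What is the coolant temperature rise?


dT = Q / (m_dot * cp)
dT = 1572 / (58.0 * 4.5)
dT = 6.0230 C

6.0230


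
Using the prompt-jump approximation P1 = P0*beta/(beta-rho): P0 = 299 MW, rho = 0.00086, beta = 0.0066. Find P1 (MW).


P1/P0 = beta / (beta - rho)
P1/P0 = 0.0066 / (0.0066 - 0.00086) = 1.149826
P1 = 299 * 1.149826 = 343.80 MW

343.80


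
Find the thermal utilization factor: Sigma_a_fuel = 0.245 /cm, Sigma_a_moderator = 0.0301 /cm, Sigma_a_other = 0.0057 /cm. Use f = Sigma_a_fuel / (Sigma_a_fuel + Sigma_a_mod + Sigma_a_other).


f = Sigma_a_fuel / (Sigma_a_fuel + Sigma_a_mod + Sigma_a_other)
f = 0.245 / (0.245 + 0.0301 + 0.0057)
f = 0.87251

0.87251


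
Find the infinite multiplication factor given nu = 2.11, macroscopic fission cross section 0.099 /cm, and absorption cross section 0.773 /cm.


k_inf = nu * Sigma_f / Sigma_a
k_inf = 2.11 * 0.099 / 0.773
k_inf = 0.27023

0.27023


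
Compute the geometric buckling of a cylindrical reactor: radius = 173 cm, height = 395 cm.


B^2 = (2.405/R)^2 + (pi/H)^2
B^2 = (2.405/173)^2 + (pi/395)^2
B^2 = 2.5651e-04 /cm^2

2.5651e-04


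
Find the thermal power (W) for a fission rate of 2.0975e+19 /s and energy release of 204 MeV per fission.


P = fission_rate * E_MeV * 1.602e-13
P = 2.0975e+19 * 204 * 1.602e-13
P = 6.8548e+08 W

6.8548e+08


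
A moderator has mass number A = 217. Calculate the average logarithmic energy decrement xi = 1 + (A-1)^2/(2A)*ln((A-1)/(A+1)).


xi = 1 + (A-1)^2/(2A) * ln((A-1)/(A+1))
xi = 1 + (217-1)^2/(2*217) * ln((217-1)/(217 +1))
xi = 0.0091883

0.0091883


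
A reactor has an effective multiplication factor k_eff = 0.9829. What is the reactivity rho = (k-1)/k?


rho = (k_eff - 1) / k_eff
rho = (0.9829 - 1) / 0.9829
rho = -0.017397

-0.017397


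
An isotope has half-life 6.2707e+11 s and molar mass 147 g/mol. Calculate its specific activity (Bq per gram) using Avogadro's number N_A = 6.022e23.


lambda = ln(2) / t_half = ln(2) / 6.2707e+11 = 1.105374e-12 /s
SA = lambda * N_A / M
SA = 1.105374e-12 * 6.022e23 / 147
SA = 4.5283e+09 Bq/g

4.5283e+09


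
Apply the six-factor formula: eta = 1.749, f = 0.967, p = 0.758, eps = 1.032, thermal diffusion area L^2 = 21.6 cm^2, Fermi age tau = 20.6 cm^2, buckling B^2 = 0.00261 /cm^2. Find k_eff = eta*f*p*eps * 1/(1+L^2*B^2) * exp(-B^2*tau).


k_inf = eta*f*p*eps = 1.749*0.967*0.758*1.032 = 1.323016
P_TNL = 1/(1 + L^2*B^2) = 1/(1 + 21.6*0.00261) = 0.9466326
P_FNL = exp(-B^2*tau) = exp(-0.00261*20.6) = 0.9476538
k_eff = k_inf * P_TNL * P_FNL = 1.323016 * 0.9466326 * 0.9476538
k_eff = 1.1869

1.1869


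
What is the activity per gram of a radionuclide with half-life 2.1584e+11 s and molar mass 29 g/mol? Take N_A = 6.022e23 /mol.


lambda = ln(2) / t_half = ln(2) / 2.1584e+11 = 3.211394e-12 /s
SA = lambda * N_A / M
SA = 3.211394e-12 * 6.022e23 / 29
SA = 6.6686e+10 Bq/g

6.6686e+10


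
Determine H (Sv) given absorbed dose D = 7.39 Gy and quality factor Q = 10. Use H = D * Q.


H = D * Q
H = 7.39 * 10
H = 73.900 Sv

73.900


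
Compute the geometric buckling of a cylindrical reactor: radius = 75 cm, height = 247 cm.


B^2 = (2.405/R)^2 + (pi/H)^2
B^2 = (2.405/75)^2 + (pi/247)^2
B^2 = 0.0011900 /cm^2

0.0011900


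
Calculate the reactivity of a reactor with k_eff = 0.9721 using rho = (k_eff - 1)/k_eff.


rho = (k_eff - 1) / k_eff
rho = (0.9721 - 1) / 0.9721
rho = -0.028701

-0.028701


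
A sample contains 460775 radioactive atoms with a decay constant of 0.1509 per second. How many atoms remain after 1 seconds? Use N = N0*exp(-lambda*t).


N = N0 * exp(-lambda * t)
N = 460775 * exp(-0.1509 * 1)
N = 396236

396236


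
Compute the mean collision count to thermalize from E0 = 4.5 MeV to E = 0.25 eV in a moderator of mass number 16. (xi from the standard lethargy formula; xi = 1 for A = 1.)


xi = 1 + (A-1)^2/(2A)*ln((A-1)/(A+1)) = 0.1199467 (for A = 16)
n = ln(E0/E) / xi
n = ln(4.5e6 / 0.25) / 0.1199467
n = ln(1.800000e+07) / 0.1199467 = 139.28

139.28


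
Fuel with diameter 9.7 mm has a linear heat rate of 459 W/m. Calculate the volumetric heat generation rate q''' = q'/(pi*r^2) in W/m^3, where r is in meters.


r = D / 2 / 1000 = 9.7 / 2 / 1000 = 0.00485 m
q''' = q' / (pi * r^2)
q''' = 459 / (pi * 0.00485^2)
q''' = 6.2113e+06 W/m^3

6.2113e+06


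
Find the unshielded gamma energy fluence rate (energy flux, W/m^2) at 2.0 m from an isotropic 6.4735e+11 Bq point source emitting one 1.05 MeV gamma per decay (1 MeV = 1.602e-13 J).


psi = A * E * 1.602e-13 / (4*pi*r^2)
psi = 6.4735e+11 * 1.05 * 1.602e-13 / (4*pi*2.0^2)
psi = 0.0021663 W/m^2

0.0021663


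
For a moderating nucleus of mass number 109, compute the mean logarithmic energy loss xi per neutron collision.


xi = 1 + (A-1)^2/(2A) * ln((A-1)/(A+1))
xi = 1 + (109-1)^2/(2*109) * ln((109-1)/(109 +1))
xi = 0.018237

0.018237


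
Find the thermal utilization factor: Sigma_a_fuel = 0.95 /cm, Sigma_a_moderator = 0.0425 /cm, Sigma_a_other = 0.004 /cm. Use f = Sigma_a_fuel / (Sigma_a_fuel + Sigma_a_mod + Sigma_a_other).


f = Sigma_a_fuel / (Sigma_a_fuel + Sigma_a_mod + Sigma_a_other)
f = 0.95 / (0.95 + 0.0425 + 0.004)
f = 0.95334

0.95334


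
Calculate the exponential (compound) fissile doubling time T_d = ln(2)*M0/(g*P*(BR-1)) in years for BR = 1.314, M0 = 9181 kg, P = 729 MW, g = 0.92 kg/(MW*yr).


Breeding gain G = BR - 1 = 1.314 - 1 = 0.314
Fissile production rate = g * P * G = 0.92 * 729 * 0.314 = 210.59352 kg/yr
T_d = ln(2) * M0 / (g * P * G)
T_d = ln(2) * 9181 / 210.59352 = 30.218 yr

30.218


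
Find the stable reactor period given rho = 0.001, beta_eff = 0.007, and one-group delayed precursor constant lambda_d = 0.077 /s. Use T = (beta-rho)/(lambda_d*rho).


T = (beta - rho) / (lambda_d * rho)
T = (0.007 - 0.001) / (0.077 * 0.001)
T = 77.922 s

77.922


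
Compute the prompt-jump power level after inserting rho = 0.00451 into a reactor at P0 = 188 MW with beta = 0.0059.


P1/P0 = beta / (beta - rho)
P1/P0 = 0.0059 / (0.0059 - 0.00451) = 4.244604
P1 = 188 * 4.244604 = 797.99 MW

797.99


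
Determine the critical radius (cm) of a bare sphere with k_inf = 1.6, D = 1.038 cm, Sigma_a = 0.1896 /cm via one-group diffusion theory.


L^2 = D / Sigma_a = 1.038 / 0.1896 = 5.474684 cm^2
B_m^2 = (k_inf - 1) / L^2 = (1.6 - 1) / 5.474684 = 0.1095954 /cm^2
For a bare sphere: B_g = pi/R, so R_c = pi / sqrt(B_m^2)
R_c = pi / sqrt(0.1095954) = 9.4897 cm

9.4897


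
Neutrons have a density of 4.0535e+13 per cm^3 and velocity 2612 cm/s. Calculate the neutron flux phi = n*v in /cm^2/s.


phi = n * v
phi = 4.0535e+13 * 2612
phi = 1.0588e+17 /cm^2/s

1.0588e+17


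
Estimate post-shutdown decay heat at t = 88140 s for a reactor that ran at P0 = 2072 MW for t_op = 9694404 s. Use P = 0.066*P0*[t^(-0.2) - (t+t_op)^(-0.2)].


P/P0 = 0.066 * [t^(-0.2) - (t + t_op)^(-0.2)]
P/P0 = 0.066 * [88140^(-0.2) - (88140 + 9694404)^(-0.2)]
P/P0 = 0.066 * [0.1025570 - 0.03998615] = 0.004129676
P = 2072 * 0.004129676 = 8.5567 MW

8.5567


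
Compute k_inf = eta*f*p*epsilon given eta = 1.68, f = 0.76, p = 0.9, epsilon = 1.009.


k_inf = eta * f * p * epsilon
k_inf = 1.68 * 0.76 * 0.9 * 1.009
k_inf = 1.1595

1.1595


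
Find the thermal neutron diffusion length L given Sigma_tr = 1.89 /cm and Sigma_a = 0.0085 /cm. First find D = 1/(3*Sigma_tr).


D = 1 / (3 * Sigma_tr) = 1 / (3 * 1.89) = 0.1763668 cm
L = sqrt(D / Sigma_a)
L = sqrt(0.1763668 / 0.0085)
L = 4.5551 cm

4.5551


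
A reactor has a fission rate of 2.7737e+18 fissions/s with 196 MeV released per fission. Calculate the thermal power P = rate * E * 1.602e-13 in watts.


P = fission_rate * E_MeV * 1.602e-13
P = 2.7737e+18 * 196 * 1.602e-13
P = 8.7092e+07 W

8.7092e+07


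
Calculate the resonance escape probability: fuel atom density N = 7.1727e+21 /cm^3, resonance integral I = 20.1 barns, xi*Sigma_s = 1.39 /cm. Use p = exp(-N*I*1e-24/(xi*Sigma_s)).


p = exp(-N * I * 1e-24 / (xi*Sigma_s))
p = exp(-7.1727e+21 * 20.1 * 1e-24 / 1.39)
p = 0.90148

0.90148


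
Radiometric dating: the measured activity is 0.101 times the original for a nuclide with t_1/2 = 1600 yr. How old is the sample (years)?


lambda = ln(2) / t_half = ln(2) / 1600 = 4.332170e-04 /yr
t = -ln(A/A0) / lambda
t = -ln(0.101) / 4.332170e-04
t = 5292.1 yr

5292.1


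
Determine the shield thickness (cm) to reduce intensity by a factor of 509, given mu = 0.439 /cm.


x = ln(factor) / mu
x = ln(509) / 0.439
x = 14.197 cm

14.197


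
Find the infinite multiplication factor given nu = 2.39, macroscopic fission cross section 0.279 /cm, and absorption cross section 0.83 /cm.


k_inf = nu * Sigma_f / Sigma_a
k_inf = 2.39 * 0.279 / 0.83
k_inf = 0.80339

0.80339


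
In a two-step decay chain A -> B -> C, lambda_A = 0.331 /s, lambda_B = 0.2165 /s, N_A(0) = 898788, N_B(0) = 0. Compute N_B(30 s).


N_B(t) = lambda_A * N_A0 / (lambda_B - lambda_A) * [exp(-lambda_A*t) - exp(-lambda_B*t)]
exp(-0.331*30) = 4.869180e-05; exp(-0.2165*30) = 0.001510975
N_B = 0.331 * 898788 / (0.2165 - 0.331) * (4.869180e-05 - 0.001510975)
N_B = 3799.4

3799.4


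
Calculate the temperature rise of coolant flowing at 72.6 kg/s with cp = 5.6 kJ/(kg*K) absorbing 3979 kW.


dT = Q / (m_dot * cp)
dT = 3979 / (72.6 * 5.6)
dT = 9.7870 C

9.7870


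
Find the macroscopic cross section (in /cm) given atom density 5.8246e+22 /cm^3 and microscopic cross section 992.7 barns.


Sigma = N * sigma_barns * 1e-24
Sigma = 5.8246e+22 * 992.7 * 1e-24
Sigma = 57.821 /cm

57.821


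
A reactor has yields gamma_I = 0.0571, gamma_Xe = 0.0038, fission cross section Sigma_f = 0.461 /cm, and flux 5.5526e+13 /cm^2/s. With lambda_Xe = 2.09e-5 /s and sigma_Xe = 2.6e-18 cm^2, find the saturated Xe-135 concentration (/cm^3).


Xe_eq = (gamma_I + gamma_Xe) * Sigma_f * phi / (lambda_Xe + sigma_Xe * phi)
Numerator = (0.0571 + 0.0038) * 0.461 * 5.5526e+13 = 1.558887e+12
Denominator = 2.09e-5 + 2.6e-18 * 5.5526e+13 = 1.652676e-04
Xe_eq = 1.558887e+12 / 1.652676e-04 = 9.4325e+15 /cm^3

9.4325e+15


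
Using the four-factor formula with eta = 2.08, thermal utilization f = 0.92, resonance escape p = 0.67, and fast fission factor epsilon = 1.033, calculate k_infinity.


k_inf = eta * f * p * epsilon
k_inf = 2.08 * 0.92 * 0.67 * 1.033
k_inf = 1.3244

1.3244


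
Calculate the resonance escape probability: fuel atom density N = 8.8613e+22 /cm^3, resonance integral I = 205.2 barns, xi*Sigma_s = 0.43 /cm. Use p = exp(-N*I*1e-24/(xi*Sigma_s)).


p = exp(-N * I * 1e-24 / (xi*Sigma_s))
p = exp(-8.8613e+22 * 205.2 * 1e-24 / 0.43)
p = 4.3153e-19

4.3153e-19


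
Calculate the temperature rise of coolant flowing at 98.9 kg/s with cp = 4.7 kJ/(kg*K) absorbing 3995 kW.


dT = Q / (m_dot * cp)
dT = 3995 / (98.9 * 4.7)
dT = 8.5945 C

8.5945


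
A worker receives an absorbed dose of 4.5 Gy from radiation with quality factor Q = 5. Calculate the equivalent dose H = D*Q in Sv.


H = D * Q
H = 4.5 * 5
H = 22.500 Sv

22.500


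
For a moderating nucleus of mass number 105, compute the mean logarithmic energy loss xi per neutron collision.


xi = 1 + (A-1)^2/(2A) * ln((A-1)/(A+1))
xi = 1 + (105-1)^2/(2*105) * ln((105-1)/(105 +1))
xi = 0.018927

0.018927


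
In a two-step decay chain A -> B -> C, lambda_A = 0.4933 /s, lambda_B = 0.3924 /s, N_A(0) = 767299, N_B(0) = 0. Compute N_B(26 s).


N_B(t) = lambda_A * N_A0 / (lambda_B - lambda_A) * [exp(-lambda_A*t) - exp(-lambda_B*t)]
exp(-0.4933*26) = 2.690456e-06; exp(-0.3924*26) = 3.708122e-05
N_B = 0.4933 * 767299 / (0.3924 - 0.4933) * (2.690456e-06 - 3.708122e-05)
N_B = 129.01

129.01


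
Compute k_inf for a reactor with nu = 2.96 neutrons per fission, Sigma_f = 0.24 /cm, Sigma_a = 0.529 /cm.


k_inf = nu * Sigma_f / Sigma_a
k_inf = 2.96 * 0.24 / 0.529
k_inf = 1.3429

1.3429


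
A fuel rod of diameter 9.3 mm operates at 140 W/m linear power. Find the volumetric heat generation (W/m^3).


r = D / 2 / 1000 = 9.3 / 2 / 1000 = 0.00465 m
q''' = q' / (pi * r^2)
q''' = 140 / (pi * 0.00465^2)
q''' = 2.0610e+06 W/m^3

2.0610e+06


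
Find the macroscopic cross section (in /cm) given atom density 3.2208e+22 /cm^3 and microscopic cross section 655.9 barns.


Sigma = N * sigma_barns * 1e-24
Sigma = 3.2208e+22 * 655.9 * 1e-24
Sigma = 21.125 /cm

21.125


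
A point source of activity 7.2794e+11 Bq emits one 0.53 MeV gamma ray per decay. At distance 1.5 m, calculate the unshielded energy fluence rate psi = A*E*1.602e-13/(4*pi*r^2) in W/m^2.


psi = A * E * 1.602e-13 / (4*pi*r^2)
psi = 7.2794e+11 * 0.53 * 1.602e-13 / (4*pi*1.5^2)
psi = 0.0021860 W/m^2

0.0021860


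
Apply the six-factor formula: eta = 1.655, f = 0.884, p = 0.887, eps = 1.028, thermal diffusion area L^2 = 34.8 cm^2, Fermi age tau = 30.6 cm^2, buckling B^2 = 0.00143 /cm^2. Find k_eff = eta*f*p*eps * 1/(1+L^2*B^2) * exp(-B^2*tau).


k_inf = eta*f*p*eps = 1.655*0.884*0.887*1.028 = 1.334034
P_TNL = 1/(1 + L^2*B^2) = 1/(1 + 34.8*0.00143) = 0.9525951
P_FNL = exp(-B^2*tau) = exp(-0.00143*30.6) = 0.9571856
k_eff = k_inf * P_TNL * P_FNL = 1.334034 * 0.9525951 * 0.9571856
k_eff = 1.2164

1.2164


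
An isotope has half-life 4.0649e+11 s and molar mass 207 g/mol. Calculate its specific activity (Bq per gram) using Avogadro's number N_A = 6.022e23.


lambda = ln(2) / t_half = ln(2) / 4.0649e+11 = 1.705201e-12 /s
SA = lambda * N_A / M
SA = 1.705201e-12 * 6.022e23 / 207
SA = 4.9607e+09 Bq/g

4.9607e+09


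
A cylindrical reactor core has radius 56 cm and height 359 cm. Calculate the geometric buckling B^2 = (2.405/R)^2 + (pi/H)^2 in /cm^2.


B^2 = (2.405/R)^2 + (pi/H)^2
B^2 = (2.405/56)^2 + (pi/359)^2
B^2 = 0.0019210 /cm^2

0.0019210


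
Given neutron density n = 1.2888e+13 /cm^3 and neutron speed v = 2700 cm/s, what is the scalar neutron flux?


phi = n * v
phi = 1.2888e+13 * 2700
phi = 3.4798e+16 /cm^2/s

3.4798e+16


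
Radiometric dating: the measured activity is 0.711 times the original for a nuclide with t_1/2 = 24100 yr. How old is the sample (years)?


lambda = ln(2) / t_half = ln(2) / 24100 = 2.876129e-05 /yr
t = -ln(A/A0) / lambda
t = -ln(0.711) / 2.876129e-05
t = 11859 yr

11859


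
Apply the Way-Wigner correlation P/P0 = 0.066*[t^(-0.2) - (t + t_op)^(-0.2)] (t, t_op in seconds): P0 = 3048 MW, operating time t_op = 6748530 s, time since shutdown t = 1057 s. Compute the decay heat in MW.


P/P0 = 0.066 * [t^(-0.2) - (t + t_op)^(-0.2)]
P/P0 = 0.066 * [1057^(-0.2) - (1057 + 6748530)^(-0.2)]
P/P0 = 0.066 * [0.2484191 - 0.04306699] = 0.01355324
P = 3048 * 0.01355324 = 41.310 MW

41.310


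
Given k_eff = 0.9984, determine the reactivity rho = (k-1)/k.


rho = (k_eff - 1) / k_eff
rho = (0.9984 - 1) / 0.9984
rho = -0.0016026

-0.0016026


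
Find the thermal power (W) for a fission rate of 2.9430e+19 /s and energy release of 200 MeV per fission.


P = fission_rate * E_MeV * 1.602e-13
P = 2.9430e+19 * 200 * 1.602e-13
P = 9.4294e+08 W

9.4294e+08


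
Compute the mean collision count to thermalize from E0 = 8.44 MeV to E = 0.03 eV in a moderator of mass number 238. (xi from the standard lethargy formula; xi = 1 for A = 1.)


xi = 1 + (A-1)^2/(2A)*ln((A-1)/(A+1)) = 0.008379872 (for A = 238)
n = ln(E0/E) / xi
n = ln(8.44e6 / 0.03) / 0.008379872
n = ln(2.813333e+08) / 0.008379872 = 2321.6

2321.6


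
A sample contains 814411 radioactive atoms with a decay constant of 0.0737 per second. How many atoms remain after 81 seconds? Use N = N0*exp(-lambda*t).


N = N0 * exp(-lambda * t)
N = 814411 * exp(-0.0737 * 81)
N = 2080.8

2080.8


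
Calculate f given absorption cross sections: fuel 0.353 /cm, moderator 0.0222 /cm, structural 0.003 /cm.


f = Sigma_a_fuel / (Sigma_a_fuel + Sigma_a_mod + Sigma_a_other)
f = 0.353 / (0.353 + 0.0222 + 0.003)
f = 0.93337

0.93337


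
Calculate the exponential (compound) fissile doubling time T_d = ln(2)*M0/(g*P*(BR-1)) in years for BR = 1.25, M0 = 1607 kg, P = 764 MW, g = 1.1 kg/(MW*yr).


Breeding gain G = BR - 1 = 1.25 - 1 = 0.25
Fissile production rate = g * P * G = 1.1 * 764 * 0.25 = 210.1 kg/yr
T_d = ln(2) * M0 / (g * P * G)
T_d = ln(2) * 1607 / 210.1 = 5.3017 yr

5.3017


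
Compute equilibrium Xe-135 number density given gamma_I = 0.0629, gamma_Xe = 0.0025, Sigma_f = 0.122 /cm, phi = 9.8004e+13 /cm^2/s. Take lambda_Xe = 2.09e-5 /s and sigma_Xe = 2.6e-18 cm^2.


Xe_eq = (gamma_I + gamma_Xe) * Sigma_f * phi / (lambda_Xe + sigma_Xe * phi)
Numerator = (0.0629 + 0.0025) * 0.122 * 9.8004e+13 = 7.819543e+11
Denominator = 2.09e-5 + 2.6e-18 * 9.8004e+13 = 2.757104e-04
Xe_eq = 7.819543e+11 / 2.757104e-04 = 2.8361e+15 /cm^3

2.8361e+15


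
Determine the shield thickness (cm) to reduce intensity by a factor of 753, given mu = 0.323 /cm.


x = ln(factor) / mu
x = ln(753) / 0.323
x = 20.508 cm

20.508


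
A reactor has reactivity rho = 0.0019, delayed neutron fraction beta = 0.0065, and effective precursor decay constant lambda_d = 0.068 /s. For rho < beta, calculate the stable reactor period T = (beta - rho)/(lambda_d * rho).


T = (beta - rho) / (lambda_d * rho)
T = (0.0065 - 0.0019) / (0.068 * 0.0019)
T = 35.604 s

35.604


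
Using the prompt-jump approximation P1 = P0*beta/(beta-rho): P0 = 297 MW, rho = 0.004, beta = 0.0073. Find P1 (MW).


P1/P0 = beta / (beta - rho)
P1/P0 = 0.0073 / (0.0073 - 0.004) = 2.212121
P1 = 297 * 2.212121 = 657.00 MW

657.00


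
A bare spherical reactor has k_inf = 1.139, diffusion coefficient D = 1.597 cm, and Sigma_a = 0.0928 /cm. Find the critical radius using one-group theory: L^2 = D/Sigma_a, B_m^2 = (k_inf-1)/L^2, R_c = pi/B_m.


L^2 = D / Sigma_a = 1.597 / 0.0928 = 17.20905 cm^2
B_m^2 = (k_inf - 1) / L^2 = (1.139 - 1) / 17.20905 = 0.008077145 /cm^2
For a bare sphere: B_g = pi/R, so R_c = pi / sqrt(B_m^2)
R_c = pi / sqrt(0.008077145) = 34.956 cm

34.956


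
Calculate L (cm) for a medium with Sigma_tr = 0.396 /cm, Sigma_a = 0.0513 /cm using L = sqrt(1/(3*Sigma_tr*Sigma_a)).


D = 1 / (3 * Sigma_tr) = 1 / (3 * 0.396) = 0.8417508 cm
L = sqrt(D / Sigma_a)
L = sqrt(0.8417508 / 0.0513)
L = 4.0507 cm

4.0507


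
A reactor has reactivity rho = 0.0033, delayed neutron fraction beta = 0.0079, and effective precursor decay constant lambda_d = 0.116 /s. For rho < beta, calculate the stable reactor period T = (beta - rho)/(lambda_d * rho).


T = (beta - rho) / (lambda_d * rho)
T = (0.0079 - 0.0033) / (0.116 * 0.0033)
T = 12.017 s

12.017


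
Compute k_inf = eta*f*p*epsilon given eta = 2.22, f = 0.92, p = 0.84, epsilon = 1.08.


k_inf = eta * f * p * epsilon
k_inf = 2.22 * 0.92 * 0.84 * 1.08
k_inf = 1.8529

1.8529


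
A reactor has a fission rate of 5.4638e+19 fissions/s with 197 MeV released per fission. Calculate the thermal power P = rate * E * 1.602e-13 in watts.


P = fission_rate * E_MeV * 1.602e-13
P = 5.4638e+19 * 197 * 1.602e-13
P = 1.7243e+09 W

1.7243e+09


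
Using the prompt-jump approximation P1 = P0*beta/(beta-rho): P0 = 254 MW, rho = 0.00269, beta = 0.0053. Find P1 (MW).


P1/P0 = beta / (beta - rho)
P1/P0 = 0.0053 / (0.0053 - 0.00269) = 2.030651
P1 = 254 * 2.030651 = 515.79 MW

515.79


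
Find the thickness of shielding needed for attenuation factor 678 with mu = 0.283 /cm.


x = ln(factor) / mu
x = ln(678) / 0.283
x = 23.036 cm

23.036


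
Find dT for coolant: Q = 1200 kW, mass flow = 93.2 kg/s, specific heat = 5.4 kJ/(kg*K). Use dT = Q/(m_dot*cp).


dT = Q / (m_dot * cp)
dT = 1200 / (93.2 * 5.4)
dT = 2.3844 C

2.3844


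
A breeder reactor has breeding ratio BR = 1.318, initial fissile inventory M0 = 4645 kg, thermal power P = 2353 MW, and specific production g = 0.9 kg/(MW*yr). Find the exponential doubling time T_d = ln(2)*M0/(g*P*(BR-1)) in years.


Breeding gain G = BR - 1 = 1.318 - 1 = 0.318
Fissile production rate = g * P * G = 0.9 * 2353 * 0.318 = 673.4286 kg/yr
T_d = ln(2) * M0 / (g * P * G)
T_d = ln(2) * 4645 / 673.4286 = 4.7810 yr

4.7810


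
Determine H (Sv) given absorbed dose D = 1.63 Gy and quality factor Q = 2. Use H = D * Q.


H = D * Q
H = 1.63 * 2
H = 3.2600 Sv

3.2600


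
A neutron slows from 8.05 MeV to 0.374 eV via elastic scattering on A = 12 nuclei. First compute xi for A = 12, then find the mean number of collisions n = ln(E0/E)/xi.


xi = 1 + (A-1)^2/(2A)*ln((A-1)/(A+1)) = 0.1577690 (for A = 12)
n = ln(E0/E) / xi
n = ln(8.05e6 / 0.374) / 0.1577690
n = ln(2.152406e+07) / 0.1577690 = 107.02

107.02


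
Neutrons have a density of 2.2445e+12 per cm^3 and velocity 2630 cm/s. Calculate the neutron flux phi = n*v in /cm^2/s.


phi = n * v
phi = 2.2445e+12 * 2630
phi = 5.9030e+15 /cm^2/s

5.9030e+15


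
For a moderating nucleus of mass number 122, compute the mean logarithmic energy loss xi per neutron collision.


xi = 1 + (A-1)^2/(2A) * ln((A-1)/(A+1))
xi = 1 + (122-1)^2/(2*122) * ln((122-1)/(122 +1))
xi = 0.016304

0.016304


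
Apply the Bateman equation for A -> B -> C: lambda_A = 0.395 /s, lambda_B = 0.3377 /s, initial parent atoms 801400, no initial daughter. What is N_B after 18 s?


N_B(t) = lambda_A * N_A0 / (lambda_B - lambda_A) * [exp(-lambda_A*t) - exp(-lambda_B*t)]
exp(-0.395*18) = 8.168950e-04; exp(-0.3377*18) = 0.002291382
N_B = 0.395 * 801400 / (0.3377 - 0.395) * (8.168950e-04 - 0.002291382)
N_B = 8145.8

8145.8


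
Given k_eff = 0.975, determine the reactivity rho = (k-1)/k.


rho = (k_eff - 1) / k_eff
rho = (0.975 - 1) / 0.975
rho = -0.025641

-0.025641


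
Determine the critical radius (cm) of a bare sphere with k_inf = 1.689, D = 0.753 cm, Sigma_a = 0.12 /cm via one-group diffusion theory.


L^2 = D / Sigma_a = 0.753 / 0.12 = 6.275000 cm^2
B_m^2 = (k_inf - 1) / L^2 = (1.689 - 1) / 6.275000 = 0.1098008 /cm^2
For a bare sphere: B_g = pi/R, so R_c = pi / sqrt(B_m^2)
R_c = pi / sqrt(0.1098008) = 9.4808 cm

9.4808


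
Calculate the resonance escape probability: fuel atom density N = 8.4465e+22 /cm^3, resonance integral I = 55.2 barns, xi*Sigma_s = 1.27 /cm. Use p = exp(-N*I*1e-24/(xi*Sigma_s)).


p = exp(-N * I * 1e-24 / (xi*Sigma_s))
p = exp(-8.4465e+22 * 55.2 * 1e-24 / 1.27)
p = 0.025445

0.025445


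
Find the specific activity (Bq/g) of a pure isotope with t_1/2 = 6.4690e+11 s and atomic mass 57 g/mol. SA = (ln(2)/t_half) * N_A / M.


lambda = ln(2) / t_half = ln(2) / 6.4690e+11 = 1.071490e-12 /s
SA = lambda * N_A / M
SA = 1.071490e-12 * 6.022e23 / 57
SA = 1.1320e+10 Bq/g

1.1320e+10


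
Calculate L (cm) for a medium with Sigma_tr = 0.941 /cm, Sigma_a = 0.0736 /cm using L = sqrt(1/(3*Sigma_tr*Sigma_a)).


D = 1 / (3 * Sigma_tr) = 1 / (3 * 0.941) = 0.3542331 cm
L = sqrt(D / Sigma_a)
L = sqrt(0.3542331 / 0.0736)
L = 2.1938 cm

2.1938


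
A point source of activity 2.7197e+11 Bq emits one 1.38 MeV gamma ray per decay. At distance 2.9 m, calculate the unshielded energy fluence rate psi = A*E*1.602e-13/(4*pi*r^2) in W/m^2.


psi = A * E * 1.602e-13 / (4*pi*r^2)
psi = 2.7197e+11 * 1.38 * 1.602e-13 / (4*pi*2.9^2)
psi = 5.6893e-04 W/m^2

5.6893e-04


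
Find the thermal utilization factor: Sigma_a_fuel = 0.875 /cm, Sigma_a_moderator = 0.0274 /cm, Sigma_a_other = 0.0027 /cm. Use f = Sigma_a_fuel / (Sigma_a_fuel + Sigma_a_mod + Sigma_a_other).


f = Sigma_a_fuel / (Sigma_a_fuel + Sigma_a_mod + Sigma_a_other)
f = 0.875 / (0.875 + 0.0274 + 0.0027)
f = 0.96674

0.96674


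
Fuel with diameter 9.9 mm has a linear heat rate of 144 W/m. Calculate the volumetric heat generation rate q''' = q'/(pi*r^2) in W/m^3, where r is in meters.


r = D / 2 / 1000 = 9.9 / 2 / 1000 = 0.00495 m
q''' = q' / (pi * r^2)
q''' = 144 / (pi * 0.00495^2)
q''' = 1.8707e+06 W/m^3

1.8707e+06


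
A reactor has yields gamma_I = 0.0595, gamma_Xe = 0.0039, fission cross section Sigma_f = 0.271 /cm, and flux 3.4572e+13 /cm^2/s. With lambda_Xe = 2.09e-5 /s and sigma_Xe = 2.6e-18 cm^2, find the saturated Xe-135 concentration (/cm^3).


Xe_eq = (gamma_I + gamma_Xe) * Sigma_f * phi / (lambda_Xe + sigma_Xe * phi)
Numerator = (0.0595 + 0.0039) * 0.271 * 3.4572e+13 = 5.939954e+11
Denominator = 2.09e-5 + 2.6e-18 * 3.4572e+13 = 1.107872e-04
Xe_eq = 5.939954e+11 / 1.107872e-04 = 5.3616e+15 /cm^3

5.3616e+15


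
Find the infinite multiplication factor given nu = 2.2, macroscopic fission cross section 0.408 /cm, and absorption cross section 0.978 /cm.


k_inf = nu * Sigma_f / Sigma_a
k_inf = 2.2 * 0.408 / 0.978
k_inf = 0.91779

0.91779


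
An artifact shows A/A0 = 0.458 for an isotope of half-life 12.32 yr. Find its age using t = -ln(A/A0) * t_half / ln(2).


lambda = ln(2) / t_half = ln(2) / 12.32 = 0.05626195 /yr
t = -ln(A/A0) / lambda
t = -ln(0.458) / 0.05626195
t = 13.879 yr

13.879


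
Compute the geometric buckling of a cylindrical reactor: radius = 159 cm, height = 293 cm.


B^2 = (2.405/R)^2 + (pi/H)^2
B^2 = (2.405/159)^2 + (pi/293)^2
B^2 = 3.4375e-04 /cm^2

3.4375e-04


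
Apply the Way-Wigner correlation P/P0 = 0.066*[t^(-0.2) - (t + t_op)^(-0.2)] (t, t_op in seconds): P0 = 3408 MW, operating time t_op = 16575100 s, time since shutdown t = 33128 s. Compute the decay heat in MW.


P/P0 = 0.066 * [t^(-0.2) - (t + t_op)^(-0.2)]
P/P0 = 0.066 * [33128^(-0.2) - (33128 + 16575100)^(-0.2)]
P/P0 = 0.066 * [0.1247271 - 0.03596958] = 0.005857996
P = 3408 * 0.005857996 = 19.964 MW

19.964


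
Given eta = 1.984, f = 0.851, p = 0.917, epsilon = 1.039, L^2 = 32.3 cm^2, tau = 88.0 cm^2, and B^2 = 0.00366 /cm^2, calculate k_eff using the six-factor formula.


k_inf = eta*f*p*eps = 1.984*0.851*0.917*1.039 = 1.608630
P_TNL = 1/(1 + L^2*B^2) = 1/(1 + 32.3*0.00366) = 0.8942800
P_FNL = exp(-B^2*tau) = exp(-0.00366*88.0) = 0.7246402
k_eff = k_inf * P_TNL * P_FNL = 1.608630 * 0.8942800 * 0.7246402
k_eff = 1.0424

1.0424


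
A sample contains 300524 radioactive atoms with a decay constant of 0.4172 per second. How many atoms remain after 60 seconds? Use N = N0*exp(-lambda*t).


N = N0 * exp(-lambda * t)
N = 300524 * exp(-0.4172 * 60)
N = 4.0422e-06

4.0422e-06


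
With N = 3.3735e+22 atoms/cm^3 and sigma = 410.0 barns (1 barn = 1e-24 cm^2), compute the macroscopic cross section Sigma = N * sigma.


Sigma = N * sigma_barns * 1e-24
Sigma = 3.3735e+22 * 410.0 * 1e-24
Sigma = 13.831 /cm

13.831


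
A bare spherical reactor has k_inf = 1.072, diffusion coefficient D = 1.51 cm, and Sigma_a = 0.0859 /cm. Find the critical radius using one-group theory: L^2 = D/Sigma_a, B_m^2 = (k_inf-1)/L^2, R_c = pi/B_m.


L^2 = D / Sigma_a = 1.51 / 0.0859 = 17.57858 cm^2
B_m^2 = (k_inf - 1) / L^2 = (1.072 - 1) / 17.57858 = 0.004095894 /cm^2
For a bare sphere: B_g = pi/R, so R_c = pi / sqrt(B_m^2)
R_c = pi / sqrt(0.004095894) = 49.088 cm

49.088


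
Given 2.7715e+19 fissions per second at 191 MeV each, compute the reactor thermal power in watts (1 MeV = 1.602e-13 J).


P = fission_rate * E_MeV * 1.602e-13
P = 2.7715e+19 * 191 * 1.602e-13
P = 8.4803e+08 W

8.4803e+08


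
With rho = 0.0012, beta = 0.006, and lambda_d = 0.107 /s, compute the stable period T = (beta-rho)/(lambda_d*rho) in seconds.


T = (beta - rho) / (lambda_d * rho)
T = (0.006 - 0.0012) / (0.107 * 0.0012)
T = 37.383 s

37.383


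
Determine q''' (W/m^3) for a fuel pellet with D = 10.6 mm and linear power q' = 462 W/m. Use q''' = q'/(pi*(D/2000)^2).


r = D / 2 / 1000 = 10.6 / 2 / 1000 = 0.0053 m
q''' = q' / (pi * r^2)
q''' = 462 / (pi * 0.0053^2)
q''' = 5.2353e+06 W/m^3

5.2353e+06


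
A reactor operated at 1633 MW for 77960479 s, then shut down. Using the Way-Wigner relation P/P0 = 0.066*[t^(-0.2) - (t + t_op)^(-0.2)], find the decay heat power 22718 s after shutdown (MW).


P/P0 = 0.066 * [t^(-0.2) - (t + t_op)^(-0.2)]
P/P0 = 0.066 * [22718^(-0.2) - (22718 + 77960479)^(-0.2)]
P/P0 = 0.066 * [0.1345011 - 0.02639975] = 0.007134689
P = 1633 * 0.007134689 = 11.651 MW

11.651


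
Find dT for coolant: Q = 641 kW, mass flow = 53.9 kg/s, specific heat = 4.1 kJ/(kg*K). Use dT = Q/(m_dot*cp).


dT = Q / (m_dot * cp)
dT = 641 / (53.9 * 4.1)
dT = 2.9006 C

2.9006


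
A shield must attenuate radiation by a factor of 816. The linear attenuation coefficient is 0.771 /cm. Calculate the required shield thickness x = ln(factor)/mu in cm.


x = ln(factor) / mu
x = ln(816) / 0.771
x = 8.6957 cm

8.6957


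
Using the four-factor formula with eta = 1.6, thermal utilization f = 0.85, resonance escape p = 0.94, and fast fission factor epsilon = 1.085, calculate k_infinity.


k_inf = eta * f * p * epsilon
k_inf = 1.6 * 0.85 * 0.94 * 1.085
k_inf = 1.3871

1.3871


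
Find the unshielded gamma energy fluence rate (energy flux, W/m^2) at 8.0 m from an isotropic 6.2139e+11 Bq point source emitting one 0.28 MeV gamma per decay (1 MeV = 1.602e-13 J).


psi = A * E * 1.602e-13 / (4*pi*r^2)
psi = 6.2139e+11 * 0.28 * 1.602e-13 / (4*pi*8.0^2)
psi = 3.4657e-05 W/m^2

3.4657e-05


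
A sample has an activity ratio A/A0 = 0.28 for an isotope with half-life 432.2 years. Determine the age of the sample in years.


lambda = ln(2) / t_half = ln(2) / 432.2 = 0.001603765 /yr
t = -ln(A/A0) / lambda
t = -ln(0.28) / 0.001603765
t = 793.74 yr

793.74


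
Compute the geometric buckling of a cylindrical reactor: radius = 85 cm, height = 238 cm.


B^2 = (2.405/R)^2 + (pi/H)^2
B^2 = (2.405/85)^2 + (pi/238)^2
B^2 = 9.7480e-04 /cm^2

9.7480e-04


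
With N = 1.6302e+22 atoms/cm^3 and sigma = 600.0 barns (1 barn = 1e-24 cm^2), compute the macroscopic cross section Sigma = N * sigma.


Sigma = N * sigma_barns * 1e-24
Sigma = 1.6302e+22 * 600.0 * 1e-24
Sigma = 9.7812 /cm

9.7812


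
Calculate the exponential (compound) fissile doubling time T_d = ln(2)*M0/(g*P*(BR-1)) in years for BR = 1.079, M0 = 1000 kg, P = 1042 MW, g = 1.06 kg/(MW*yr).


Breeding gain G = BR - 1 = 1.079 - 1 = 0.079
Fissile production rate = g * P * G = 1.06 * 1042 * 0.079 = 87.25708 kg/yr
T_d = ln(2) * M0 / (g * P * G)
T_d = ln(2) * 1000 / 87.25708 = 7.9437 yr

7.9437


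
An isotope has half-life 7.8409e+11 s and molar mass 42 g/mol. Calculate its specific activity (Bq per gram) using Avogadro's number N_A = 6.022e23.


lambda = ln(2) / t_half = ln(2) / 7.8409e+11 = 8.840148e-13 /s
SA = lambda * N_A / M
SA = 8.840148e-13 * 6.022e23 / 42
SA = 1.2675e+10 Bq/g

1.2675e+10


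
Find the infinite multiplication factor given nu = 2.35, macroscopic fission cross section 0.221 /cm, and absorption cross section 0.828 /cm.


k_inf = nu * Sigma_f / Sigma_a
k_inf = 2.35 * 0.221 / 0.828
k_inf = 0.62723

0.62723


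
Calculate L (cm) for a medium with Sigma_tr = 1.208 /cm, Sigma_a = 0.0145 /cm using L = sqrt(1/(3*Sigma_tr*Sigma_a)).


D = 1 / (3 * Sigma_tr) = 1 / (3 * 1.208) = 0.2759382 cm
L = sqrt(D / Sigma_a)
L = sqrt(0.2759382 / 0.0145)
L = 4.3624 cm

4.3624


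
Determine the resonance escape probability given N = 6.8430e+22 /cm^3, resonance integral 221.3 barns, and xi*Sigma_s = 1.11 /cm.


p = exp(-N * I * 1e-24 / (xi*Sigma_s))
p = exp(-6.8430e+22 * 221.3 * 1e-24 / 1.11)
p = 1.1885e-06

1.1885e-06


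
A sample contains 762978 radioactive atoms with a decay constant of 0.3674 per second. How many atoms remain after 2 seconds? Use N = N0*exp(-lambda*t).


N = N0 * exp(-lambda * t)
N = 762978 * exp(-0.3674 * 2)
N = 365925

365925


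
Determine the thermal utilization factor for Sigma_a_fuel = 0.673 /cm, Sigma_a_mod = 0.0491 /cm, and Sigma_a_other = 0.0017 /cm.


f = Sigma_a_fuel / (Sigma_a_fuel + Sigma_a_mod + Sigma_a_other)
f = 0.673 / (0.673 + 0.0491 + 0.0017)
f = 0.92981

0.92981


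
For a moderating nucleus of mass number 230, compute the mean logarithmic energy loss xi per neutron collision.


xi = 1 + (A-1)^2/(2A) * ln((A-1)/(A+1))
xi = 1 + (230-1)^2/(2*230) * ln((230-1)/(230 +1))
xi = 0.0086705

0.0086705


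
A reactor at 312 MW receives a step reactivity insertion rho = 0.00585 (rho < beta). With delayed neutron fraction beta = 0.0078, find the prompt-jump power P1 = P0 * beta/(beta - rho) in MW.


P1/P0 = beta / (beta - rho)
P1/P0 = 0.0078 / (0.0078 - 0.00585) = 4.000000
P1 = 312 * 4.000000 = 1248.0 MW

1248.0


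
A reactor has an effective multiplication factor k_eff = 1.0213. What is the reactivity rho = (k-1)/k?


rho = (k_eff - 1) / k_eff
rho = (1.0213 - 1) / 1.0213
rho = 0.020856

0.020856


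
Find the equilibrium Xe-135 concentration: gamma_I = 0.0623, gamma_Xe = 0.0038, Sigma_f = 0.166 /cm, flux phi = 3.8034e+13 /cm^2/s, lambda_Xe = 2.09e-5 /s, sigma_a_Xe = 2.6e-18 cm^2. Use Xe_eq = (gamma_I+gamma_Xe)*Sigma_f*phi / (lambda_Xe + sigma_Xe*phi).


Xe_eq = (gamma_I + gamma_Xe) * Sigma_f * phi / (lambda_Xe + sigma_Xe * phi)
Numerator = (0.0623 + 0.0038) * 0.166 * 3.8034e+13 = 4.173319e+11
Denominator = 2.09e-5 + 2.6e-18 * 3.8034e+13 = 1.197884e-04
Xe_eq = 4.173319e+11 / 1.197884e-04 = 3.4839e+15 /cm^3

3.4839e+15


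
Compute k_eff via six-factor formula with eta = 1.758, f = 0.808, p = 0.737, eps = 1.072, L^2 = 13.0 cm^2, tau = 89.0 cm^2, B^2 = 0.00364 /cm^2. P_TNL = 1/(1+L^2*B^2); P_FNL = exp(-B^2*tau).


k_inf = eta*f*p*eps = 1.758*0.808*0.737*1.072 = 1.122257
P_TNL = 1/(1 + L^2*B^2) = 1/(1 + 13.0*0.00364) = 0.9548180
P_FNL = exp(-B^2*tau) = exp(-0.00364*89.0) = 0.7232792
k_eff = k_inf * P_TNL * P_FNL = 1.122257 * 0.9548180 * 0.7232792
k_eff = 0.77503

0.77503


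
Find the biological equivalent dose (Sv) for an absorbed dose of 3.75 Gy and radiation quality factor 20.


H = D * Q
H = 3.75 * 20
H = 75.000 Sv

75.000


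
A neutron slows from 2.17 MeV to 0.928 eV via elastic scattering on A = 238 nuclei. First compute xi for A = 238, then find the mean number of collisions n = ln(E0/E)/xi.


xi = 1 + (A-1)^2/(2A)*ln((A-1)/(A+1)) = 0.008379872 (for A = 238)
n = ln(E0/E) / xi
n = ln(2.17e6 / 0.928) / 0.008379872
n = ln(2.338362e+06) / 0.008379872 = 1750.0

1750.0


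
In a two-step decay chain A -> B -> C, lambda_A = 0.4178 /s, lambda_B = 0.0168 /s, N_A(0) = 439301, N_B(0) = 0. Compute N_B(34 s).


N_B(t) = lambda_A * N_A0 / (lambda_B - lambda_A) * [exp(-lambda_A*t) - exp(-lambda_B*t)]
exp(-0.4178*34) = 6.772672e-07; exp(-0.0168*34) = 0.5648472
N_B = 0.4178 * 439301 / (0.0168 - 0.4178) * (6.772672e-07 - 0.5648472)
N_B = 258533

258533
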